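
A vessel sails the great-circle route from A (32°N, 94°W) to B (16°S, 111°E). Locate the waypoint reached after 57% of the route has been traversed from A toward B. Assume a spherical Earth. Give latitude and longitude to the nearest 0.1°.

≈ (26.4°N, 162.4°E)

From cos δ = sin φ₁ sin φ₂ + cos φ₁ cos φ₂ cos Δλ, the central angle is δ ≈ 2.657 rad (152.2°).
Interpolate at f = 0.57 with slerp weights a = sin((1−f)δ)/sin δ ≈ 1.953, b = sin(fδ)/sin δ ≈ 2.143.
p = a·p₁ + b·p₂ ≈ (-0.854, 0.271, 0.444); φ = arcsin(p_z) ≈ 26.36°, λ = atan2(p_y, p_x) ≈ 162.37°.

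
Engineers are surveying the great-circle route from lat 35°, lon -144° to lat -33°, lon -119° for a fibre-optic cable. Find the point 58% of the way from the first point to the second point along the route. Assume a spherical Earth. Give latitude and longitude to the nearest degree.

From cos δ = sin φ₁ sin φ₂ + cos φ₁ cos φ₂ cos Δλ, the central angle is δ ≈ 1.255 rad (71.9°).
Interpolate at f = 0.58 with slerp weights a = sin((1−f)δ)/sin δ ≈ 0.529, b = sin(fδ)/sin δ ≈ 0.700.
p = a·p₁ + b·p₂ ≈ (-0.635, -0.768, -0.078); φ = arcsin(p_z) ≈ -4.45°, λ = atan2(p_y, p_x) ≈ -129.59°.

≈ lat -4°, lon -130°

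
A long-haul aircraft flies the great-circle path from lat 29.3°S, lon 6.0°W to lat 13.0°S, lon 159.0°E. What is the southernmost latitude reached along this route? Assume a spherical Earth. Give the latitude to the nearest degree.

The great circle lies in the plane with unit normal n̂ = (p₁ × p₂)/|p₁ × p₂|.
Here n̂_z ≈ +0.313; the vertex latitude is φ_max = arccos|n̂_z| ≈ 71.8°.
Check via Clairaut: cos φ_max = |cos φ₁| · sin C = cos(29.3°)·sin(159.0°) ≈ 0.313, again giving ≈ 71.8°.

≈ 72°S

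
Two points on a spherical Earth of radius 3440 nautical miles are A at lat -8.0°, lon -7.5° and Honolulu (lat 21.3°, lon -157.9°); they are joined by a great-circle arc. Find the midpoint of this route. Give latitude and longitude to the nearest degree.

≈ lat 24°, lon -76°

Convert each endpoint to a unit vector on the sphere (x = cos φ cos λ, y = cos φ sin λ, z = sin φ).
The central angle between the endpoints is δ = arccos(p₁·p₂) ≈ 2.592 rad (148.5°).
Interpolate at f = 1/2 with slerp weights a = sin((1−f)δ)/sin δ ≈ 1.843, b = sin(fδ)/sin δ ≈ 1.843.
p = a·p₁ + b·p₂ ≈ (0.218, -0.884, 0.413); φ = arcsin(p_z) ≈ 24.39°, λ = atan2(p_y, p_x) ≈ -76.12°.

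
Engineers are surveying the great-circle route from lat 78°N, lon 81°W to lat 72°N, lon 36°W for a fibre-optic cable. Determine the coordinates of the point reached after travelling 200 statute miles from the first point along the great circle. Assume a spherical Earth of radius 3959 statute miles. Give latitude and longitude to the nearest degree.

Convert each endpoint to a unit vector on the sphere (x = cos φ cos λ, y = cos φ sin λ, z = sin φ).
The central angle between the endpoints is δ = arccos(p₁·p₂) ≈ 0.221 rad (12.7°). The total great-circle distance is δ·R ≈ 0.221 × 3959 ≈ 874 mi, so the target fraction is f = 200/874 ≈ 0.229.
Interpolate at f ≈ 0.229 with slerp weights a = sin((1−f)δ)/sin δ ≈ 0.774, b = sin(fδ)/sin δ ≈ 0.230.
p = a·p₁ + b·p₂ ≈ (0.083, -0.201, 0.976); φ = arcsin(p_z) ≈ 77.46°, λ = atan2(p_y, p_x) ≈ -67.59°.

≈ lat 77°N, lon 68°W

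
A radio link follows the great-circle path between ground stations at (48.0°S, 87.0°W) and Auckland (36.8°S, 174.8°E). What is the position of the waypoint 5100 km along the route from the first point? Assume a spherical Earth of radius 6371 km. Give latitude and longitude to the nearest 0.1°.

≈ (50.2°S, 160.0°W)

Write both endpoints as unit vectors p₁, p₂ with components (cos φ cos λ, cos φ sin λ, sin φ).
The central angle between the endpoints is δ = arccos(p₁·p₂) ≈ 1.193 rad (68.4°). The total great-circle distance is δ·R ≈ 1.193 × 6371 ≈ 7602 km, so the target fraction is f = 5100/7602 ≈ 0.671.
Interpolate at f ≈ 0.671 with slerp weights a = sin((1−f)δ)/sin δ ≈ 0.412, b = sin(fδ)/sin δ ≈ 0.772.
p = a·p₁ + b·p₂ ≈ (-0.601, -0.219, -0.768); φ = arcsin(p_z) ≈ -50.21°, λ = atan2(p_y, p_x) ≈ -159.99°.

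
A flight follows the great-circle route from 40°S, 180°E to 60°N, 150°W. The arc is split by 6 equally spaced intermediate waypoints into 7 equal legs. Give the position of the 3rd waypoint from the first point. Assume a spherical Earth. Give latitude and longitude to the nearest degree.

The haversine formula gives a central angle δ ≈ 1.798 rad (103.0°) between the endpoints.
Interpolate at f = 3/7 with slerp weights a = sin((1−f)δ)/sin δ ≈ 0.878, b = sin(fδ)/sin δ ≈ 0.715.
p = a·p₁ + b·p₂ ≈ (-0.982, -0.179, 0.054); φ = arcsin(p_z) ≈ 3.12°, λ = atan2(p_y, p_x) ≈ -169.69°.

≈ 3°N, 170°W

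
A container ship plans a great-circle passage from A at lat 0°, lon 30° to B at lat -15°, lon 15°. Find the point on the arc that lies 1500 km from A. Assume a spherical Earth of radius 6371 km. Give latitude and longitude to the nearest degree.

≈ lat -10°, lon 21°

Convert each endpoint to a unit vector on the sphere (x = cos φ cos λ, y = cos φ sin λ, z = sin φ).
The central angle between the endpoints is δ = arccos(p₁·p₂) ≈ 0.368 rad (21.1°). The total great-circle distance is δ·R ≈ 0.368 × 6371 ≈ 2345 km, so the target fraction is f = 1500/2345 ≈ 0.640.
Interpolate at f ≈ 0.640 with slerp weights a = sin((1−f)δ)/sin δ ≈ 0.368, b = sin(fδ)/sin δ ≈ 0.648.
p = a·p₁ + b·p₂ ≈ (0.923, 0.346, -0.168); φ = arcsin(p_z) ≈ -9.66°, λ = atan2(p_y, p_x) ≈ 20.54°.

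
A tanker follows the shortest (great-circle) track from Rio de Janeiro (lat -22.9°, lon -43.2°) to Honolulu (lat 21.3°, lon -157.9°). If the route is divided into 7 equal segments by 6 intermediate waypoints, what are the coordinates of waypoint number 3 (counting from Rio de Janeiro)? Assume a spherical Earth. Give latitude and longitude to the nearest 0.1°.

≈ lat -5.2°, lon -93.3°

Convert each endpoint to a unit vector on the sphere (x = cos φ cos λ, y = cos φ sin λ, z = sin φ).
The central angle between the endpoints is δ = arccos(p₁·p₂) ≈ 2.094 rad (120.0°).
Interpolate at f = 3/7 with slerp weights a = sin((1−f)δ)/sin δ ≈ 1.075, b = sin(fδ)/sin δ ≈ 0.903.
p = a·p₁ + b·p₂ ≈ (-0.058, -0.994, -0.090); φ = arcsin(p_z) ≈ -5.18°, λ = atan2(p_y, p_x) ≈ -93.31°.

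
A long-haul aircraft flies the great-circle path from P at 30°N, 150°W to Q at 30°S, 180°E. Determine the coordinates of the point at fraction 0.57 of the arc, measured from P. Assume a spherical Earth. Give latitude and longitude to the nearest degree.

≈ 4°S, 167°W

Convert each endpoint to a unit vector on the sphere (x = cos φ cos λ, y = cos φ sin λ, z = sin φ).
The central angle between the endpoints is δ = arccos(p₁·p₂) ≈ 1.160 rad (66.5°).
Interpolate at f = 0.57 with slerp weights a = sin((1−f)δ)/sin δ ≈ 0.522, b = sin(fδ)/sin δ ≈ 0.670.
p = a·p₁ + b·p₂ ≈ (-0.971, -0.226, -0.074); φ = arcsin(p_z) ≈ -4.24°, λ = atan2(p_y, p_x) ≈ -166.91°.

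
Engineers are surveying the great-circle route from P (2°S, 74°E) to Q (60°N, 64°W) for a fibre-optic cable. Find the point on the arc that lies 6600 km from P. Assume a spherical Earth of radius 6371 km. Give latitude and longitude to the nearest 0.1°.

≈ (51.5°N, 43.7°E)

Convert each endpoint to a unit vector on the sphere (x = cos φ cos λ, y = cos φ sin λ, z = sin φ).
The central angle between the endpoints is δ = arccos(p₁·p₂) ≈ 1.984 rad (113.7°). The total great-circle distance is δ·R ≈ 1.984 × 6371 ≈ 12640 km, so the target fraction is f = 6600/12640 ≈ 0.522.
Interpolate at f ≈ 0.522 with slerp weights a = sin((1−f)δ)/sin δ ≈ 0.887, b = sin(fδ)/sin δ ≈ 0.939.
p = a·p₁ + b·p₂ ≈ (0.450, 0.430, 0.783); φ = arcsin(p_z) ≈ 51.50°, λ = atan2(p_y, p_x) ≈ 43.68°.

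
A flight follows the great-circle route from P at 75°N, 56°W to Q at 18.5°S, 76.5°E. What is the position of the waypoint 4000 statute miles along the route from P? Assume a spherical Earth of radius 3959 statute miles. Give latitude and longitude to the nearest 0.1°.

≈ 40.3°N, 62.2°E

Convert each endpoint to a unit vector on the sphere (x = cos φ cos λ, y = cos φ sin λ, z = sin φ).
The central angle between the endpoints is δ = arccos(p₁·p₂) ≈ 2.063 rad (118.2°). The total great-circle distance is δ·R ≈ 2.063 × 3959 ≈ 8166 mi, so the target fraction is f = 4000/8166 ≈ 0.490.
Interpolate at f ≈ 0.490 with slerp weights a = sin((1−f)δ)/sin δ ≈ 0.985, b = sin(fδ)/sin δ ≈ 0.961.
p = a·p₁ + b·p₂ ≈ (0.355, 0.675, 0.647); φ = arcsin(p_z) ≈ 40.31°, λ = atan2(p_y, p_x) ≈ 62.22°.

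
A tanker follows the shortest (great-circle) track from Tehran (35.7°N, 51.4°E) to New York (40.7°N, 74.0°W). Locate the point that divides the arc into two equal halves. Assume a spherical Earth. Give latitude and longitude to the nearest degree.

≈ 60°N, 7°W

From cos δ = sin φ₁ sin φ₂ + cos φ₁ cos φ₂ cos Δλ, the central angle is δ ≈ 1.547 rad (88.6°).
Interpolate at f = 1/2 with slerp weights a = sin((1−f)δ)/sin δ ≈ 0.699, b = sin(fδ)/sin δ ≈ 0.699.
p = a·p₁ + b·p₂ ≈ (0.500, -0.066, 0.863); φ = arcsin(p_z) ≈ 59.71°, λ = atan2(p_y, p_x) ≈ -7.49°.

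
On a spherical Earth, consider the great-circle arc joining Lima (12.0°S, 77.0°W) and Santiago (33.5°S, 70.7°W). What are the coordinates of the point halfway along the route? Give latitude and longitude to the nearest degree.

From cos δ = sin φ₁ sin φ₂ + cos φ₁ cos φ₂ cos Δλ, the central angle is δ ≈ 0.388 rad (22.3°).
Interpolate at f = 1/2 with slerp weights a = sin((1−f)δ)/sin δ ≈ 0.510, b = sin(fδ)/sin δ ≈ 0.510.
p = a·p₁ + b·p₂ ≈ (0.253, -0.887, -0.387); φ = arcsin(p_z) ≈ -22.78°, λ = atan2(p_y, p_x) ≈ -74.10°.

≈ 23°S, 74°W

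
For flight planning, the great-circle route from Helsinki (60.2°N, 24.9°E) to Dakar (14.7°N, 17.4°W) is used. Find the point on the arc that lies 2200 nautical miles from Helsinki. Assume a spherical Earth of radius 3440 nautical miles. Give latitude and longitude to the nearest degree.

From cos δ = sin φ₁ sin φ₂ + cos φ₁ cos φ₂ cos Δλ, the central angle is δ ≈ 0.957 rad (54.8°). The total great-circle distance is δ·R ≈ 0.957 × 3440 ≈ 3293 nmi, so the target fraction is f = 2200/3293 ≈ 0.668.
Interpolate at f ≈ 0.668 with slerp weights a = sin((1−f)δ)/sin δ ≈ 0.382, b = sin(fδ)/sin δ ≈ 0.730.
p = a·p₁ + b·p₂ ≈ (0.846, -0.131, 0.517); φ = arcsin(p_z) ≈ 31.12°, λ = atan2(p_y, p_x) ≈ -8.81°.

≈ 31°N, 9°W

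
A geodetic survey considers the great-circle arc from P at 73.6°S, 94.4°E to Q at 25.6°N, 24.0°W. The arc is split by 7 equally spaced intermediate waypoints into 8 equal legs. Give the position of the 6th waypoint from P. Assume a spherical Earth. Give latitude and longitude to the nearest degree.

≈ 4°S, 15°W

The haversine formula gives a central angle δ ≈ 2.136 rad (122.4°) between the endpoints.
Interpolate at f = 6/8 with slerp weights a = sin((1−f)δ)/sin δ ≈ 0.603, b = sin(fδ)/sin δ ≈ 1.184.
p = a·p₁ + b·p₂ ≈ (0.962, -0.264, -0.067); φ = arcsin(p_z) ≈ -3.83°, λ = atan2(p_y, p_x) ≈ -15.37°.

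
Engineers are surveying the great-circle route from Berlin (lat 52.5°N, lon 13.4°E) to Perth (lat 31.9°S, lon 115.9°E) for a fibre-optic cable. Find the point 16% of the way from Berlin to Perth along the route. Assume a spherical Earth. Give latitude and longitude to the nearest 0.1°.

Write both endpoints as unit vectors p₁, p₂ with components (cos φ cos λ, cos φ sin λ, sin φ).
The central angle between the endpoints is δ = arccos(p₁·p₂) ≈ 2.131 rad (122.1°).
Interpolate at f = 0.16 with slerp weights a = sin((1−f)δ)/sin δ ≈ 1.152, b = sin(fδ)/sin δ ≈ 0.395.
p = a·p₁ + b·p₂ ≈ (0.536, 0.464, 0.705); φ = arcsin(p_z) ≈ 44.87°, λ = atan2(p_y, p_x) ≈ 40.88°.

≈ lat 44.9°N, lon 40.9°E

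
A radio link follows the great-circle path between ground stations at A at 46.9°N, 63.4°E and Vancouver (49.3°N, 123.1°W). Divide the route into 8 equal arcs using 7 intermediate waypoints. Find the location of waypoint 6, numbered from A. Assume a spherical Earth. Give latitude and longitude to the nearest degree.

Convert each endpoint to a unit vector on the sphere (x = cos φ cos λ, y = cos φ sin λ, z = sin φ).
The central angle between the endpoints is δ = arccos(p₁·p₂) ≈ 1.460 rad (83.6°).
Interpolate at f = 6/8 with slerp weights a = sin((1−f)δ)/sin δ ≈ 0.359, b = sin(fδ)/sin δ ≈ 0.894.
p = a·p₁ + b·p₂ ≈ (-0.209, -0.269, 0.940); φ = arcsin(p_z) ≈ 70.09°, λ = atan2(p_y, p_x) ≈ -127.78°.

≈ 70°N, 128°W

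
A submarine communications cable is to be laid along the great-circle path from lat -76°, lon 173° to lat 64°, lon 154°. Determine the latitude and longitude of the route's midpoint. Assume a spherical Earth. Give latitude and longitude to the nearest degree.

≈ lat -6°, lon 161°

Write both endpoints as unit vectors p₁, p₂ with components (cos φ cos λ, cos φ sin λ, sin φ).
The central angle between the endpoints is δ = arccos(p₁·p₂) ≈ 2.452 rad (140.5°).
Interpolate at f = 1/2 with slerp weights a = sin((1−f)δ)/sin δ ≈ 1.480, b = sin(fδ)/sin δ ≈ 1.480.
p = a·p₁ + b·p₂ ≈ (-0.939, 0.328, -0.106); φ = arcsin(p_z) ≈ -6.08°, λ = atan2(p_y, p_x) ≈ 160.73°.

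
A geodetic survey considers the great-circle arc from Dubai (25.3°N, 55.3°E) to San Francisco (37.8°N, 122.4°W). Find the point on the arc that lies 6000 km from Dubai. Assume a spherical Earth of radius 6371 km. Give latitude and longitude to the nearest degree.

Write both endpoints as unit vectors p₁, p₂ with components (cos φ cos λ, cos φ sin λ, sin φ).
The central angle between the endpoints is δ = arccos(p₁·p₂) ≈ 2.040 rad (116.9°). The total great-circle distance is δ·R ≈ 2.040 × 6371 ≈ 12995 km, so the target fraction is f = 6000/12995 ≈ 0.462.
Interpolate at f ≈ 0.462 with slerp weights a = sin((1−f)δ)/sin δ ≈ 0.998, b = sin(fδ)/sin δ ≈ 0.906.
p = a·p₁ + b·p₂ ≈ (0.130, 0.137, 0.982); φ = arcsin(p_z) ≈ 79.12°, λ = atan2(p_y, p_x) ≈ 46.54°.

≈ 79°N, 47°E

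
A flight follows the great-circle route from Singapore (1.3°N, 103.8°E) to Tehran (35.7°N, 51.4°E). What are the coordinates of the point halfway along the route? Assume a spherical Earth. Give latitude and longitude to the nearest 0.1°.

Convert each endpoint to a unit vector on the sphere (x = cos φ cos λ, y = cos φ sin λ, z = sin φ).
The central angle between the endpoints is δ = arccos(p₁·p₂) ≈ 1.037 rad (59.4°).
Interpolate at f = 1/2 with slerp weights a = sin((1−f)δ)/sin δ ≈ 0.576, b = sin(fδ)/sin δ ≈ 0.576.
p = a·p₁ + b·p₂ ≈ (0.154, 0.924, 0.349); φ = arcsin(p_z) ≈ 20.43°, λ = atan2(p_y, p_x) ≈ 80.52°.

≈ 20.4°N, 80.5°E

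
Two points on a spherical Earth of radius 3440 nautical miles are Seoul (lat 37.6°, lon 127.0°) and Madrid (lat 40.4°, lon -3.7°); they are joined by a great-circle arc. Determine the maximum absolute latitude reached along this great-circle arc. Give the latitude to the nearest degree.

≈ 63°

The great circle lies in the plane with unit normal n̂ = (p₁ × p₂)/|p₁ × p₂|.
Here n̂_z ≈ -0.457; the vertex latitude is φ_max = arccos|n̂_z| ≈ 62.8°.
Check via Clairaut: cos φ_max = |cos φ₁| · sin C = cos(37.6°)·sin(35.3°) ≈ 0.457, again giving ≈ 62.8°.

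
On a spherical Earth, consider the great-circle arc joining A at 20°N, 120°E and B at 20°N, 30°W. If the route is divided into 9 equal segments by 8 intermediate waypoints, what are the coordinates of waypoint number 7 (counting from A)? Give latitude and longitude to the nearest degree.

≈ 41°N, 7°W

Write both endpoints as unit vectors p₁, p₂ with components (cos φ cos λ, cos φ sin λ, sin φ).
The central angle between the endpoints is δ = arccos(p₁·p₂) ≈ 2.275 rad (130.4°).
Interpolate at f = 7/9 with slerp weights a = sin((1−f)δ)/sin δ ≈ 0.636, b = sin(fδ)/sin δ ≈ 1.287.
p = a·p₁ + b·p₂ ≈ (0.748, -0.087, 0.658); φ = arcsin(p_z) ≈ 41.11°, λ = atan2(p_y, p_x) ≈ -6.64°.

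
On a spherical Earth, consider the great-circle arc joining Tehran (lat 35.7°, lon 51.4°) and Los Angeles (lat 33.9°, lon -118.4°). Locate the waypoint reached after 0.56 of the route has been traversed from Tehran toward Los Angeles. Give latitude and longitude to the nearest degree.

Convert each endpoint to a unit vector on the sphere (x = cos φ cos λ, y = cos φ sin λ, z = sin φ).
The central angle between the endpoints is δ = arccos(p₁·p₂) ≈ 1.916 rad (109.8°).
Interpolate at f = 0.56 with slerp weights a = sin((1−f)δ)/sin δ ≈ 0.793, b = sin(fδ)/sin δ ≈ 0.933.
p = a·p₁ + b·p₂ ≈ (0.033, -0.178, 0.983); φ = arcsin(p_z) ≈ 79.56°, λ = atan2(p_y, p_x) ≈ -79.38°.

≈ lat 80°, lon -79°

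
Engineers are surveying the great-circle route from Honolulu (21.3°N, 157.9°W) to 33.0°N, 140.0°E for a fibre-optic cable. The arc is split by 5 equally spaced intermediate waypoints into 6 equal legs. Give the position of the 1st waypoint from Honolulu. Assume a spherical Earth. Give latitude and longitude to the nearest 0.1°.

Convert each endpoint to a unit vector on the sphere (x = cos φ cos λ, y = cos φ sin λ, z = sin φ).
The central angle between the endpoints is δ = arccos(p₁·p₂) ≈ 0.972 rad (55.7°).
Interpolate at f = 1/6 with slerp weights a = sin((1−f)δ)/sin δ ≈ 0.877, b = sin(fδ)/sin δ ≈ 0.195.
p = a·p₁ + b·p₂ ≈ (-0.882, -0.202, 0.425); φ = arcsin(p_z) ≈ 25.14°, λ = atan2(p_y, p_x) ≈ -167.10°.

≈ 25.1°N, 167.1°W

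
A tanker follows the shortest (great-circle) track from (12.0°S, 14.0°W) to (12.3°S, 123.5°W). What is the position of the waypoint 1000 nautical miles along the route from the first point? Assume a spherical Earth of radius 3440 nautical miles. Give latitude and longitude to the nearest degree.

The haversine formula gives a central angle δ ≈ 1.849 rad (105.9°) between the endpoints. The total great-circle distance is δ·R ≈ 1.849 × 3440 ≈ 6361 nmi, so the target fraction is f = 1000/6361 ≈ 0.157.
Interpolate at f ≈ 0.157 with slerp weights a = sin((1−f)δ)/sin δ ≈ 1.040, b = sin(fδ)/sin δ ≈ 0.298.
p = a·p₁ + b·p₂ ≈ (0.826, -0.489, -0.280); φ = arcsin(p_z) ≈ -16.24°, λ = atan2(p_y, p_x) ≈ -30.62°.

≈ (16°S, 31°W)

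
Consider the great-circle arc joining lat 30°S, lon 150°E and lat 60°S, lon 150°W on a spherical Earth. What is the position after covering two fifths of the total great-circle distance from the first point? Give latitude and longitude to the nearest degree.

Write both endpoints as unit vectors p₁, p₂ with components (cos φ cos λ, cos φ sin λ, sin φ).
The central angle between the endpoints is δ = arccos(p₁·p₂) ≈ 0.864 rad (49.5°).
Interpolate at f = 2/5 with slerp weights a = sin((1−f)δ)/sin δ ≈ 0.652, b = sin(fδ)/sin δ ≈ 0.445.
p = a·p₁ + b·p₂ ≈ (-0.682, 0.171, -0.712); φ = arcsin(p_z) ≈ -45.36°, λ = atan2(p_y, p_x) ≈ 165.93°.

≈ lat 45°S, lon 166°E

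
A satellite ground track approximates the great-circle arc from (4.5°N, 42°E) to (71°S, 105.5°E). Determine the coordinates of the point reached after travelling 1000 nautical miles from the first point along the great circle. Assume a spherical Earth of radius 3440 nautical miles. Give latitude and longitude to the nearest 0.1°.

≈ (11.4°S, 46.9°E)

Write both endpoints as unit vectors p₁, p₂ with components (cos φ cos λ, cos φ sin λ, sin φ).
The central angle between the endpoints is δ = arccos(p₁·p₂) ≈ 1.500 rad (85.9°). The total great-circle distance is δ·R ≈ 1.500 × 3440 ≈ 5160 nmi, so the target fraction is f = 1000/5160 ≈ 0.194.
Interpolate at f ≈ 0.194 with slerp weights a = sin((1−f)δ)/sin δ ≈ 0.938, b = sin(fδ)/sin δ ≈ 0.287.
p = a·p₁ + b·p₂ ≈ (0.670, 0.716, -0.198); φ = arcsin(p_z) ≈ -11.43°, λ = atan2(p_y, p_x) ≈ 46.90°.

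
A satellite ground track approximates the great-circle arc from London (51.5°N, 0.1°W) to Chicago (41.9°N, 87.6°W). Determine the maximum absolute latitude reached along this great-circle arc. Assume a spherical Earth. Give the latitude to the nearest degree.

≈ 57°N

The great circle lies in the plane with unit normal n̂ = (p₁ × p₂)/|p₁ × p₂|.
Here n̂_z ≈ -0.551; the vertex latitude is φ_max = arccos|n̂_z| ≈ 56.6°.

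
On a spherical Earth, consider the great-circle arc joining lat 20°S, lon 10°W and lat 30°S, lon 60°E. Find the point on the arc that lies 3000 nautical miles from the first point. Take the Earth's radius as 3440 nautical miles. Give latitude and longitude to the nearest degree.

Convert each endpoint to a unit vector on the sphere (x = cos φ cos λ, y = cos φ sin λ, z = sin φ).
The central angle between the endpoints is δ = arccos(p₁·p₂) ≈ 1.105 rad (63.3°). The total great-circle distance is δ·R ≈ 1.105 × 3440 ≈ 3800 nmi, so the target fraction is f = 3000/3800 ≈ 0.789.
Interpolate at f ≈ 0.789 with slerp weights a = sin((1−f)δ)/sin δ ≈ 0.258, b = sin(fδ)/sin δ ≈ 0.857.
p = a·p₁ + b·p₂ ≈ (0.610, 0.601, -0.517); φ = arcsin(p_z) ≈ -31.12°, λ = atan2(p_y, p_x) ≈ 44.56°.

≈ lat 31°S, lon 45°E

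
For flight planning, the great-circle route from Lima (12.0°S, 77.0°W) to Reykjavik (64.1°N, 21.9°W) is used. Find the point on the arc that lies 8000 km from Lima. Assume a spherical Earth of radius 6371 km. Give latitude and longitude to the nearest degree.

Write both endpoints as unit vectors p₁, p₂ with components (cos φ cos λ, cos φ sin λ, sin φ).
The central angle between the endpoints is δ = arccos(p₁·p₂) ≈ 1.513 rad (86.7°). The total great-circle distance is δ·R ≈ 1.513 × 6371 ≈ 9641 km, so the target fraction is f = 8000/9641 ≈ 0.830.
Interpolate at f ≈ 0.830 with slerp weights a = sin((1−f)δ)/sin δ ≈ 0.255, b = sin(fδ)/sin δ ≈ 0.952.
p = a·p₁ + b·p₂ ≈ (0.442, -0.398, 0.804); φ = arcsin(p_z) ≈ 53.48°, λ = atan2(p_y, p_x) ≈ -42.02°.

≈ 53°N, 42°W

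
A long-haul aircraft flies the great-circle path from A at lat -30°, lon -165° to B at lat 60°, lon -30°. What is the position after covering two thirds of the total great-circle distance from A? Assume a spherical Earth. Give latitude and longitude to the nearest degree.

The haversine formula gives a central angle δ ≈ 2.403 rad (137.7°) between the endpoints.
Interpolate at f = 2/3 with slerp weights a = sin((1−f)δ)/sin δ ≈ 1.066, b = sin(fδ)/sin δ ≈ 1.484.
p = a·p₁ + b·p₂ ≈ (-0.249, -0.610, 0.752); φ = arcsin(p_z) ≈ 48.78°, λ = atan2(p_y, p_x) ≈ -112.22°.

≈ lat 49°, lon -112°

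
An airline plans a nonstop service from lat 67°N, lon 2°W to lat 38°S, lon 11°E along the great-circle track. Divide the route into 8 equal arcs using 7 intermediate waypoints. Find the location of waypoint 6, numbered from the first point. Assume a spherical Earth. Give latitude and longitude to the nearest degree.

≈ lat 12°S, lon 9°E

Write both endpoints as unit vectors p₁, p₂ with components (cos φ cos λ, cos φ sin λ, sin φ).
The central angle between the endpoints is δ = arccos(p₁·p₂) ≈ 1.841 rad (105.5°).
Interpolate at f = 6/8 with slerp weights a = sin((1−f)δ)/sin δ ≈ 0.461, b = sin(fδ)/sin δ ≈ 1.019.
p = a·p₁ + b·p₂ ≈ (0.968, 0.147, -0.203); φ = arcsin(p_z) ≈ -11.72°, λ = atan2(p_y, p_x) ≈ 8.63°.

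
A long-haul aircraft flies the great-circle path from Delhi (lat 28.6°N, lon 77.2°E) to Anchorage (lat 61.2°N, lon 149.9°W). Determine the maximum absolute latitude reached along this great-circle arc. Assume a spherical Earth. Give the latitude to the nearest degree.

≈ 72°N

The great circle lies in the plane with unit normal n̂ = (p₁ × p₂)/|p₁ × p₂|.
Here n̂_z ≈ +0.313; the vertex latitude is φ_max = arccos|n̂_z| ≈ 71.8°.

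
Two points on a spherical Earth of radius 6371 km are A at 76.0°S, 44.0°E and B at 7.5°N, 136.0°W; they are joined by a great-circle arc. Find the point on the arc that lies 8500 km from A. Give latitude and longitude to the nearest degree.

≈ 28°S, 136°W

The haversine formula gives a central angle δ ≈ 1.946 rad (111.5°) between the endpoints. The total great-circle distance is δ·R ≈ 1.946 × 6371 ≈ 12398 km, so the target fraction is f = 8500/12398 ≈ 0.686.
Interpolate at f ≈ 0.686 with slerp weights a = sin((1−f)δ)/sin δ ≈ 0.617, b = sin(fδ)/sin δ ≈ 1.045.
p = a·p₁ + b·p₂ ≈ (-0.638, -0.616, -0.463); φ = arcsin(p_z) ≈ -27.56°, λ = atan2(p_y, p_x) ≈ -136.00°.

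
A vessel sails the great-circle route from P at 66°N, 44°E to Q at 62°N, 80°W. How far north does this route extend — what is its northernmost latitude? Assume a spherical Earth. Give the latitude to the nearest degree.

≈ 77°N

The great circle lies in the plane with unit normal n̂ = (p₁ × p₂)/|p₁ × p₂|.
Here n̂_z ≈ -0.222; the vertex latitude is φ_max = arccos|n̂_z| ≈ 77.2°.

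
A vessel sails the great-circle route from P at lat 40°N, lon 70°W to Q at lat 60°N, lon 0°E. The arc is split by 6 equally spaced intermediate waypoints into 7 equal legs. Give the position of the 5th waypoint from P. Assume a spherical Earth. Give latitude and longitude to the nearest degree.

Convert each endpoint to a unit vector on the sphere (x = cos φ cos λ, y = cos φ sin λ, z = sin φ).
The central angle between the endpoints is δ = arccos(p₁·p₂) ≈ 0.813 rad (46.6°).
Interpolate at f = 5/7 with slerp weights a = sin((1−f)δ)/sin δ ≈ 0.317, b = sin(fδ)/sin δ ≈ 0.755.
p = a·p₁ + b·p₂ ≈ (0.461, -0.228, 0.858); φ = arcsin(p_z) ≈ 59.07°, λ = atan2(p_y, p_x) ≈ -26.34°.

≈ lat 59°N, lon 26°W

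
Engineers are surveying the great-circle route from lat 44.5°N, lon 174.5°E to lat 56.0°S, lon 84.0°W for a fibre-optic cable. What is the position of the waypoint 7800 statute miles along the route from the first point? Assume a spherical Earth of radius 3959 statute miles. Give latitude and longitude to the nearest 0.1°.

≈ lat 46.2°S, lon 109.2°W

Write both endpoints as unit vectors p₁, p₂ with components (cos φ cos λ, cos φ sin λ, sin φ).
The central angle between the endpoints is δ = arccos(p₁·p₂) ≈ 2.292 rad (131.3°). The total great-circle distance is δ·R ≈ 2.292 × 3959 ≈ 9076 mi, so the target fraction is f = 7800/9076 ≈ 0.859.
Interpolate at f ≈ 0.859 with slerp weights a = sin((1−f)δ)/sin δ ≈ 0.422, b = sin(fδ)/sin δ ≈ 1.227.
p = a·p₁ + b·p₂ ≈ (-0.228, -0.654, -0.722); φ = arcsin(p_z) ≈ -46.20°, λ = atan2(p_y, p_x) ≈ -109.21°.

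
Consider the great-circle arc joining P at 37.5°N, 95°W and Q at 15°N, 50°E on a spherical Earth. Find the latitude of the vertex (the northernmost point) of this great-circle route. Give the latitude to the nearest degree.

≈ 60°N

The great circle lies in the plane with unit normal n̂ = (p₁ × p₂)/|p₁ × p₂|.
Here n̂_z ≈ +0.498; the vertex latitude is φ_max = arccos|n̂_z| ≈ 60.1°.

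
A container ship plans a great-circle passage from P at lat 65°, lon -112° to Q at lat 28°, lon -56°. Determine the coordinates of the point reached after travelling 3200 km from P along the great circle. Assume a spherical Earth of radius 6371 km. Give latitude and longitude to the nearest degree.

≈ lat 47°, lon -70°

Write both endpoints as unit vectors p₁, p₂ with components (cos φ cos λ, cos φ sin λ, sin φ).
The central angle between the endpoints is δ = arccos(p₁·p₂) ≈ 0.884 rad (50.6°). The total great-circle distance is δ·R ≈ 0.884 × 6371 ≈ 5631 km, so the target fraction is f = 3200/5631 ≈ 0.568.
Interpolate at f ≈ 0.568 with slerp weights a = sin((1−f)δ)/sin δ ≈ 0.482, b = sin(fδ)/sin δ ≈ 0.623.
p = a·p₁ + b·p₂ ≈ (0.231, -0.644, 0.729); φ = arcsin(p_z) ≈ 46.79°, λ = atan2(p_y, p_x) ≈ -70.27°.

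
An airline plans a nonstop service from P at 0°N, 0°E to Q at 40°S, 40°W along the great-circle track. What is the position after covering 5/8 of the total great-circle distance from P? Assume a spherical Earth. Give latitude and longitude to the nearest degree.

Write both endpoints as unit vectors p₁, p₂ with components (cos φ cos λ, cos φ sin λ, sin φ).
The central angle between the endpoints is δ = arccos(p₁·p₂) ≈ 0.944 rad (54.1°).
Interpolate at f = 5/8 with slerp weights a = sin((1−f)δ)/sin δ ≈ 0.428, b = sin(fδ)/sin δ ≈ 0.687.
p = a·p₁ + b·p₂ ≈ (0.831, -0.338, -0.442); φ = arcsin(p_z) ≈ -26.20°, λ = atan2(p_y, p_x) ≈ -22.15°.

≈ 26°S, 22°W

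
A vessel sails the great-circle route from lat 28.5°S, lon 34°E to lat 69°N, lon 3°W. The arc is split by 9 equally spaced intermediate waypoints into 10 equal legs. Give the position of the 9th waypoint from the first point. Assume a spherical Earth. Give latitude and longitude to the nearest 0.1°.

Write both endpoints as unit vectors p₁, p₂ with components (cos φ cos λ, cos φ sin λ, sin φ).
The central angle between the endpoints is δ = arccos(p₁·p₂) ≈ 1.766 rad (101.2°).
Interpolate at f = 9/10 with slerp weights a = sin((1−f)δ)/sin δ ≈ 0.179, b = sin(fδ)/sin δ ≈ 1.019.
p = a·p₁ + b·p₂ ≈ (0.495, 0.069, 0.866); φ = arcsin(p_z) ≈ 60.00°, λ = atan2(p_y, p_x) ≈ 7.92°.

≈ lat 60.0°N, lon 7.9°E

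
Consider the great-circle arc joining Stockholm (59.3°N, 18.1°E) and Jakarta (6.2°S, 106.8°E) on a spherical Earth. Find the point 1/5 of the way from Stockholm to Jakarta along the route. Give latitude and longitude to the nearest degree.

≈ 53°N, 51°E

Write both endpoints as unit vectors p₁, p₂ with components (cos φ cos λ, cos φ sin λ, sin φ).
The central angle between the endpoints is δ = arccos(p₁·p₂) ≈ 1.652 rad (94.7°).
Interpolate at f = 1/5 with slerp weights a = sin((1−f)δ)/sin δ ≈ 0.972, b = sin(fδ)/sin δ ≈ 0.326.
p = a·p₁ + b·p₂ ≈ (0.378, 0.464, 0.801); φ = arcsin(p_z) ≈ 53.22°, λ = atan2(p_y, p_x) ≈ 50.81°.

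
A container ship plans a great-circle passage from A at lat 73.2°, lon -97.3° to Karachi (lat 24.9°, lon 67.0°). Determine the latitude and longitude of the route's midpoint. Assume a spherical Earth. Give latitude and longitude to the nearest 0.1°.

Convert each endpoint to a unit vector on the sphere (x = cos φ cos λ, y = cos φ sin λ, z = sin φ).
The central angle between the endpoints is δ = arccos(p₁·p₂) ≈ 1.420 rad (81.3°).
Interpolate at f = 1/2 with slerp weights a = sin((1−f)δ)/sin δ ≈ 0.659, b = sin(fδ)/sin δ ≈ 0.659.
p = a·p₁ + b·p₂ ≈ (0.209, 0.361, 0.909); φ = arcsin(p_z) ≈ 65.31°, λ = atan2(p_y, p_x) ≈ 59.91°.

≈ lat 65.3°, lon 59.9°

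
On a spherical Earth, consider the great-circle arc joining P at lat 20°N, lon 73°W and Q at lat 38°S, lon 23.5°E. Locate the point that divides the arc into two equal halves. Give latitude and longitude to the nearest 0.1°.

≈ lat 13.3°S, lon 30.4°W

Convert each endpoint to a unit vector on the sphere (x = cos φ cos λ, y = cos φ sin λ, z = sin φ).
The central angle between the endpoints is δ = arccos(p₁·p₂) ≈ 1.870 rad (107.1°).
Interpolate at f = 1/2 with slerp weights a = sin((1−f)δ)/sin δ ≈ 0.842, b = sin(fδ)/sin δ ≈ 0.842.
p = a·p₁ + b·p₂ ≈ (0.840, -0.492, -0.230); φ = arcsin(p_z) ≈ -13.32°, λ = atan2(p_y, p_x) ≈ -30.37°.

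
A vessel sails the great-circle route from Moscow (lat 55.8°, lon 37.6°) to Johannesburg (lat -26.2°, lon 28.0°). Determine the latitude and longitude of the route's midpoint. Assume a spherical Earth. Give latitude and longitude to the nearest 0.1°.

The haversine formula gives a central angle δ ≈ 1.438 rad (82.4°) between the endpoints.
Interpolate at f = 1/2 with slerp weights a = sin((1−f)δ)/sin δ ≈ 0.665, b = sin(fδ)/sin δ ≈ 0.665.
p = a·p₁ + b·p₂ ≈ (0.822, 0.508, 0.256); φ = arcsin(p_z) ≈ 14.85°, λ = atan2(p_y, p_x) ≈ 31.70°.

≈ lat 14.8°, lon 31.7°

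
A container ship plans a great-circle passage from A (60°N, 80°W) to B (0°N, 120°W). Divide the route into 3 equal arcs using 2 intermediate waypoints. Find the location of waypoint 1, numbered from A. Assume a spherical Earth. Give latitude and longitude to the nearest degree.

From cos δ = sin φ₁ sin φ₂ + cos φ₁ cos φ₂ cos Δλ, the central angle is δ ≈ 1.178 rad (67.5°).
Interpolate at f = 1/3 with slerp weights a = sin((1−f)δ)/sin δ ≈ 0.765, b = sin(fδ)/sin δ ≈ 0.414.
p = a·p₁ + b·p₂ ≈ (-0.141, -0.736, 0.663); φ = arcsin(p_z) ≈ 41.51°, λ = atan2(p_y, p_x) ≈ -100.82°.

≈ (42°N, 101°W)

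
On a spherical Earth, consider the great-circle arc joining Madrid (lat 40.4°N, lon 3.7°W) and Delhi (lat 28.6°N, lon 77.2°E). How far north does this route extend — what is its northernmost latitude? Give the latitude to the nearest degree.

The great circle lies in the plane with unit normal n̂ = (p₁ × p₂)/|p₁ × p₂|.
Here n̂_z ≈ +0.726; the vertex latitude is φ_max = arccos|n̂_z| ≈ 43.4°.
Check via Clairaut: cos φ_max = |cos φ₁| · sin C = cos(40.4°)·sin(72.4°) ≈ 0.726, again giving ≈ 43.4°.

≈ 43°N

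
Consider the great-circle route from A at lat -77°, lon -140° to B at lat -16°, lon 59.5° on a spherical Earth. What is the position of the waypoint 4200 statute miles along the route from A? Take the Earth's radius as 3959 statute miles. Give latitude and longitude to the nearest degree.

The haversine formula gives a central angle δ ≈ 1.506 rad (86.3°) between the endpoints. The total great-circle distance is δ·R ≈ 1.506 × 3959 ≈ 5962 mi, so the target fraction is f = 4200/5962 ≈ 0.704.
Interpolate at f ≈ 0.704 with slerp weights a = sin((1−f)δ)/sin δ ≈ 0.431, b = sin(fδ)/sin δ ≈ 0.875.
p = a·p₁ + b·p₂ ≈ (0.352, 0.662, -0.662); φ = arcsin(p_z) ≈ -41.41°, λ = atan2(p_y, p_x) ≈ 61.98°.

≈ lat -41°, lon 62°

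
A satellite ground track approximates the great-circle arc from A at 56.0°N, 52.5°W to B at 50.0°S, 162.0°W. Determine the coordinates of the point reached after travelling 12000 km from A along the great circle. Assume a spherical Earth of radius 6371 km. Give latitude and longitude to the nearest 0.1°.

≈ 27.3°S, 134.1°W

Write both endpoints as unit vectors p₁, p₂ with components (cos φ cos λ, cos φ sin λ, sin φ).
The central angle between the endpoints is δ = arccos(p₁·p₂) ≈ 2.427 rad (139.0°). The total great-circle distance is δ·R ≈ 2.427 × 6371 ≈ 15460 km, so the target fraction is f = 12000/15460 ≈ 0.776.
Interpolate at f ≈ 0.776 with slerp weights a = sin((1−f)δ)/sin δ ≈ 0.788, b = sin(fδ)/sin δ ≈ 1.451.
p = a·p₁ + b·p₂ ≈ (-0.619, -0.638, -0.458); φ = arcsin(p_z) ≈ -27.28°, λ = atan2(p_y, p_x) ≈ -134.13°.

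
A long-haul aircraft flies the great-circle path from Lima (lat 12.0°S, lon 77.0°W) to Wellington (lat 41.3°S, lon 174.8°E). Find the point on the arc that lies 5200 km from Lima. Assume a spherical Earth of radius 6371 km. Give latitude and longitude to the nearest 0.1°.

≈ lat 39.7°S, lon 119.8°W

From cos δ = sin φ₁ sin φ₂ + cos φ₁ cos φ₂ cos Δλ, the central angle is δ ≈ 1.663 rad (95.3°). The total great-circle distance is δ·R ≈ 1.663 × 6371 ≈ 10596 km, so the target fraction is f = 5200/10596 ≈ 0.491.
Interpolate at f ≈ 0.491 with slerp weights a = sin((1−f)δ)/sin δ ≈ 0.753, b = sin(fδ)/sin δ ≈ 0.732.
p = a·p₁ + b·p₂ ≈ (-0.382, -0.667, -0.639); φ = arcsin(p_z) ≈ -39.74°, λ = atan2(p_y, p_x) ≈ -119.77°.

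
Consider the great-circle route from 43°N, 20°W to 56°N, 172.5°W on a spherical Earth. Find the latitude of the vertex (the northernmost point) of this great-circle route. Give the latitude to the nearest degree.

The great circle lies in the plane with unit normal n̂ = (p₁ × p₂)/|p₁ × p₂|.
Here n̂_z ≈ -0.193; the vertex latitude is φ_max = arccos|n̂_z| ≈ 78.9°.
Check via Clairaut: cos φ_max = |cos φ₁| · sin C = cos(43.0°)·sin(15.3°) ≈ 0.193, again giving ≈ 78.9°.

≈ 79°N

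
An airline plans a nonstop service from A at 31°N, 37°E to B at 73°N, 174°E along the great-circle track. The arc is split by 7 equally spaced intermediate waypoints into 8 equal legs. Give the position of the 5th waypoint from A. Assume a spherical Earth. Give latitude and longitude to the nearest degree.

≈ 73°N, 68°E

Convert each endpoint to a unit vector on the sphere (x = cos φ cos λ, y = cos φ sin λ, z = sin φ).
The central angle between the endpoints is δ = arccos(p₁·p₂) ≈ 1.256 rad (72.0°).
Interpolate at f = 5/8 with slerp weights a = sin((1−f)δ)/sin δ ≈ 0.477, b = sin(fδ)/sin δ ≈ 0.743.
p = a·p₁ + b·p₂ ≈ (0.111, 0.269, 0.957); φ = arcsin(p_z) ≈ 73.09°, λ = atan2(p_y, p_x) ≈ 67.65°.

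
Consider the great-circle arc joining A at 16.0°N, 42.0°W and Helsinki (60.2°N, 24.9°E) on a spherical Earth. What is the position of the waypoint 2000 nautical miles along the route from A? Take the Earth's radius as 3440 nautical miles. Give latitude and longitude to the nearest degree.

From cos δ = sin φ₁ sin φ₂ + cos φ₁ cos φ₂ cos Δλ, the central angle is δ ≈ 1.130 rad (64.7°). The total great-circle distance is δ·R ≈ 1.130 × 3440 ≈ 3887 nmi, so the target fraction is f = 2000/3887 ≈ 0.514.
Interpolate at f ≈ 0.514 with slerp weights a = sin((1−f)δ)/sin δ ≈ 0.577, b = sin(fδ)/sin δ ≈ 0.607.
p = a·p₁ + b·p₂ ≈ (0.686, -0.244, 0.686); φ = arcsin(p_z) ≈ 43.30°, λ = atan2(p_y, p_x) ≈ -19.58°.

≈ 43°N, 20°W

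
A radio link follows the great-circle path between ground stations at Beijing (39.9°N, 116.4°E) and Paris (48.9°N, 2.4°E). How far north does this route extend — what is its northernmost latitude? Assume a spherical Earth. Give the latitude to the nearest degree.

≈ 61°N

The great circle lies in the plane with unit normal n̂ = (p₁ × p₂)/|p₁ × p₂|.
Here n̂_z ≈ -0.480; the vertex latitude is φ_max = arccos|n̂_z| ≈ 61.3°.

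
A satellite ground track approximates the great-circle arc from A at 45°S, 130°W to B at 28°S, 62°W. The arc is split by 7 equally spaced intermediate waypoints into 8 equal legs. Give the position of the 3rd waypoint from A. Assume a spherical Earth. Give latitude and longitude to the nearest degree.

≈ 44°S, 101°W

Convert each endpoint to a unit vector on the sphere (x = cos φ cos λ, y = cos φ sin λ, z = sin φ).
The central angle between the endpoints is δ = arccos(p₁·p₂) ≈ 0.969 rad (55.5°).
Interpolate at f = 3/8 with slerp weights a = sin((1−f)δ)/sin δ ≈ 0.691, b = sin(fδ)/sin δ ≈ 0.431.
p = a·p₁ + b·p₂ ≈ (-0.135, -0.710, -0.691); φ = arcsin(p_z) ≈ -43.69°, λ = atan2(p_y, p_x) ≈ -100.77°.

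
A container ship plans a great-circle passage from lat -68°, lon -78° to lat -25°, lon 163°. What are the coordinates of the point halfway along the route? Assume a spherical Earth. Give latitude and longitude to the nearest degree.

Write both endpoints as unit vectors p₁, p₂ with components (cos φ cos λ, cos φ sin λ, sin φ).
The central angle between the endpoints is δ = arccos(p₁·p₂) ≈ 1.342 rad (76.9°).
Interpolate at f = 1/2 with slerp weights a = sin((1−f)δ)/sin δ ≈ 0.638, b = sin(fδ)/sin δ ≈ 0.638.
p = a·p₁ + b·p₂ ≈ (-0.503, -0.065, -0.862); φ = arcsin(p_z) ≈ -59.49°, λ = atan2(p_y, p_x) ≈ -172.67°.

≈ lat -59°, lon -173°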